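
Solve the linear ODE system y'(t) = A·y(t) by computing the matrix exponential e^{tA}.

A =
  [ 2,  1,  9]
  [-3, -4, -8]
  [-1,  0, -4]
e^{tA} =
  [2*t^2*exp(-2*t) + 4*t*exp(-2*t) + exp(-2*t), t^2*exp(-2*t) + t*exp(-2*t), 5*t^2*exp(-2*t) + 9*t*exp(-2*t)]
  [t^2*exp(-2*t) - 3*t*exp(-2*t), t^2*exp(-2*t)/2 - 2*t*exp(-2*t) + exp(-2*t), 5*t^2*exp(-2*t)/2 - 8*t*exp(-2*t)]
  [-t^2*exp(-2*t) - t*exp(-2*t), -t^2*exp(-2*t)/2, -5*t^2*exp(-2*t)/2 - 2*t*exp(-2*t) + exp(-2*t)]

Strategy: write A = P · J · P⁻¹ where J is a Jordan canonical form, so e^{tA} = P · e^{tJ} · P⁻¹, and e^{tJ} can be computed block-by-block.

A has Jordan form
J =
  [-2,  1,  0]
  [ 0, -2,  1]
  [ 0,  0, -2]
(up to reordering of blocks).

Per-block formulas:
  For a 3×3 Jordan block J_3(-2): exp(t · J_3(-2)) = e^(-2t)·(I + t·N + (t^2/2)·N^2), where N is the 3×3 nilpotent shift.

After assembling e^{tJ} and conjugating by P, we get:

e^{tA} =
  [2*t^2*exp(-2*t) + 4*t*exp(-2*t) + exp(-2*t), t^2*exp(-2*t) + t*exp(-2*t), 5*t^2*exp(-2*t) + 9*t*exp(-2*t)]
  [t^2*exp(-2*t) - 3*t*exp(-2*t), t^2*exp(-2*t)/2 - 2*t*exp(-2*t) + exp(-2*t), 5*t^2*exp(-2*t)/2 - 8*t*exp(-2*t)]
  [-t^2*exp(-2*t) - t*exp(-2*t), -t^2*exp(-2*t)/2, -5*t^2*exp(-2*t)/2 - 2*t*exp(-2*t) + exp(-2*t)]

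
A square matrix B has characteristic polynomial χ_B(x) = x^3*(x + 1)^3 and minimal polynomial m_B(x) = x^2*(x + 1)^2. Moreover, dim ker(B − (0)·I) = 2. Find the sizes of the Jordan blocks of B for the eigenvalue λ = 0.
Block sizes for λ = 0: [2, 1]

Step 1 — from the characteristic polynomial, algebraic multiplicity of λ = 0 is 3. From dim ker(B − (0)·I) = 2, there are exactly 2 Jordan blocks for λ = 0.
Step 2 — from the minimal polynomial, the factor (x − 0)^2 tells us the largest block for λ = 0 has size 2.
Step 3 — with total size 3, 2 blocks, and largest block 2, the block sizes (in nonincreasing order) are [2, 1].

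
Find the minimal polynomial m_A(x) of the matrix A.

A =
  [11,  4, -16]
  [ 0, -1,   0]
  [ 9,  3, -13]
x^2 + 2*x + 1

The characteristic polynomial is χ_A(x) = (x + 1)^3, so the eigenvalues are known. The minimal polynomial is
  m_A(x) = Π_λ (x − λ)^{k_λ}
where k_λ is the size of the *largest* Jordan block for λ (equivalently, the smallest k with (A − λI)^k v = 0 for every generalised eigenvector v of λ).

  λ = -1: largest Jordan block has size 2, contributing (x + 1)^2

So m_A(x) = (x + 1)^2 = x^2 + 2*x + 1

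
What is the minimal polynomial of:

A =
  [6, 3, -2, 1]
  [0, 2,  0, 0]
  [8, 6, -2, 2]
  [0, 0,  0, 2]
x^2 - 4*x + 4

The characteristic polynomial is χ_A(x) = (x - 2)^4, so the eigenvalues are known. The minimal polynomial is
  m_A(x) = Π_λ (x − λ)^{k_λ}
where k_λ is the size of the *largest* Jordan block for λ (equivalently, the smallest k with (A − λI)^k v = 0 for every generalised eigenvector v of λ).

  λ = 2: largest Jordan block has size 2, contributing (x − 2)^2

So m_A(x) = (x - 2)^2 = x^2 - 4*x + 4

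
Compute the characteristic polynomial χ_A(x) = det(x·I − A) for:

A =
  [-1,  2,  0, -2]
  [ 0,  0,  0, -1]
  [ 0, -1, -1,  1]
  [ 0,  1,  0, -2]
x^4 + 4*x^3 + 6*x^2 + 4*x + 1

Expanding det(x·I − A) (e.g. by cofactor expansion or by noting that A is similar to its Jordan form J, which has the same characteristic polynomial as A) gives
  χ_A(x) = x^4 + 4*x^3 + 6*x^2 + 4*x + 1
which factors as (x + 1)^4. The eigenvalues (with algebraic multiplicities) are λ = -1 with multiplicity 4.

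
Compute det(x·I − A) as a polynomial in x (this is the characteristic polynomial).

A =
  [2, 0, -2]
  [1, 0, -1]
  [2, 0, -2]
x^3

Expanding det(x·I − A) (e.g. by cofactor expansion or by noting that A is similar to its Jordan form J, which has the same characteristic polynomial as A) gives
  χ_A(x) = x^3
which factors as x^3. The eigenvalues (with algebraic multiplicities) are λ = 0 with multiplicity 3.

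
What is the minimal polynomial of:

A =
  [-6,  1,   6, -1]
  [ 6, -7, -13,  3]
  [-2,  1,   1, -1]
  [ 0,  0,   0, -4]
x^3 + 12*x^2 + 48*x + 64

The characteristic polynomial is χ_A(x) = (x + 4)^4, so the eigenvalues are known. The minimal polynomial is
  m_A(x) = Π_λ (x − λ)^{k_λ}
where k_λ is the size of the *largest* Jordan block for λ (equivalently, the smallest k with (A − λI)^k v = 0 for every generalised eigenvector v of λ).

  λ = -4: largest Jordan block has size 3, contributing (x + 4)^3

So m_A(x) = (x + 4)^3 = x^3 + 12*x^2 + 48*x + 64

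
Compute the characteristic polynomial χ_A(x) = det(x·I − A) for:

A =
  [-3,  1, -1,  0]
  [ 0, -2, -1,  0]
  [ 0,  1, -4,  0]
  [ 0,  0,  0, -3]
x^4 + 12*x^3 + 54*x^2 + 108*x + 81

Expanding det(x·I − A) (e.g. by cofactor expansion or by noting that A is similar to its Jordan form J, which has the same characteristic polynomial as A) gives
  χ_A(x) = x^4 + 12*x^3 + 54*x^2 + 108*x + 81
which factors as (x + 3)^4. The eigenvalues (with algebraic multiplicities) are λ = -3 with multiplicity 4.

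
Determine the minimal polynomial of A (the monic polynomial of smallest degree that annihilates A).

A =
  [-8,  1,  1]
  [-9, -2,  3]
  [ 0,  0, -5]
x^2 + 10*x + 25

The characteristic polynomial is χ_A(x) = (x + 5)^3, so the eigenvalues are known. The minimal polynomial is
  m_A(x) = Π_λ (x − λ)^{k_λ}
where k_λ is the size of the *largest* Jordan block for λ (equivalently, the smallest k with (A − λI)^k v = 0 for every generalised eigenvector v of λ).

  λ = -5: largest Jordan block has size 2, contributing (x + 5)^2

So m_A(x) = (x + 5)^2 = x^2 + 10*x + 25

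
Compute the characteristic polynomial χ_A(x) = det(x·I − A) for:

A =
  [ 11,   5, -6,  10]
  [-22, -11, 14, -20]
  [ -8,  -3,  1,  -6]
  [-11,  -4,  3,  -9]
x^4 + 8*x^3 + 22*x^2 + 24*x + 9

Expanding det(x·I − A) (e.g. by cofactor expansion or by noting that A is similar to its Jordan form J, which has the same characteristic polynomial as A) gives
  χ_A(x) = x^4 + 8*x^3 + 22*x^2 + 24*x + 9
which factors as (x + 1)^2*(x + 3)^2. The eigenvalues (with algebraic multiplicities) are λ = -3 with multiplicity 2, λ = -1 with multiplicity 2.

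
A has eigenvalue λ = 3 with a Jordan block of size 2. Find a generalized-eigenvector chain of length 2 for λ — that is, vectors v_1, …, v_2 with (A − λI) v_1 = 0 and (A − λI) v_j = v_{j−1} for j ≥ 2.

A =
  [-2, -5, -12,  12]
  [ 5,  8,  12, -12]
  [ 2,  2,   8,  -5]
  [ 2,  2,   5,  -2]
A Jordan chain for λ = 3 of length 2:
v_1 = (-5, 5, 2, 2)ᵀ
v_2 = (1, 0, 0, 0)ᵀ

Let N = A − (3)·I. We want v_2 with N^2 v_2 = 0 but N^1 v_2 ≠ 0; then v_{j-1} := N · v_j for j = 2, …, 2.

Pick v_2 = (1, 0, 0, 0)ᵀ.
Then v_1 = N · v_2 = (-5, 5, 2, 2)ᵀ.

Sanity check: (A − (3)·I) v_1 = (0, 0, 0, 0)ᵀ = 0. ✓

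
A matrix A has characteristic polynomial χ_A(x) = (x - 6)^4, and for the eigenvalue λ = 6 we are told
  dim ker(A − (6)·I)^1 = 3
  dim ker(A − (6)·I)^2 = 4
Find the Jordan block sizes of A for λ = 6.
Block sizes for λ = 6: [2, 1, 1]

From the dimensions of kernels of powers, the number of Jordan blocks of size at least j is d_j − d_{j−1} where d_j = dim ker(N^j) (with d_0 = 0). Computing the differences gives [3, 1].
The number of blocks of size exactly k is (#blocks of size ≥ k) − (#blocks of size ≥ k + 1), so the partition is: 2 block(s) of size 1, 1 block(s) of size 2.
In nonincreasing order the block sizes are [2, 1, 1].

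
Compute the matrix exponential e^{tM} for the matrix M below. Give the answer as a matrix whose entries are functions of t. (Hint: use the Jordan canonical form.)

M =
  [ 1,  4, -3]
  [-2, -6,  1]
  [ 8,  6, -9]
e^{tM} =
  [2*t*exp(-5*t) + 4*exp(-4*t) - 3*exp(-5*t), 2*t*exp(-5*t) + 2*exp(-4*t) - 2*exp(-5*t), -t*exp(-5*t) - 2*exp(-4*t) + 2*exp(-5*t)]
  [-2*exp(-4*t) + 2*exp(-5*t), -exp(-4*t) + 2*exp(-5*t), exp(-4*t) - exp(-5*t)]
  [4*t*exp(-5*t) + 4*exp(-4*t) - 4*exp(-5*t), 4*t*exp(-5*t) + 2*exp(-4*t) - 2*exp(-5*t), -2*t*exp(-5*t) - 2*exp(-4*t) + 3*exp(-5*t)]

Strategy: write M = P · J · P⁻¹ where J is a Jordan canonical form, so e^{tM} = P · e^{tJ} · P⁻¹, and e^{tJ} can be computed block-by-block.

M has Jordan form
J =
  [-5,  1,  0]
  [ 0, -5,  0]
  [ 0,  0, -4]
(up to reordering of blocks).

Per-block formulas:
  For a 1×1 block at λ = -4: exp(t · [-4]) = [e^(-4t)].
  For a 2×2 Jordan block J_2(-5): exp(t · J_2(-5)) = e^(-5t)·(I + t·N), where N is the 2×2 nilpotent shift.

After assembling e^{tJ} and conjugating by P, we get:

e^{tM} =
  [2*t*exp(-5*t) + 4*exp(-4*t) - 3*exp(-5*t), 2*t*exp(-5*t) + 2*exp(-4*t) - 2*exp(-5*t), -t*exp(-5*t) - 2*exp(-4*t) + 2*exp(-5*t)]
  [-2*exp(-4*t) + 2*exp(-5*t), -exp(-4*t) + 2*exp(-5*t), exp(-4*t) - exp(-5*t)]
  [4*t*exp(-5*t) + 4*exp(-4*t) - 4*exp(-5*t), 4*t*exp(-5*t) + 2*exp(-4*t) - 2*exp(-5*t), -2*t*exp(-5*t) - 2*exp(-4*t) + 3*exp(-5*t)]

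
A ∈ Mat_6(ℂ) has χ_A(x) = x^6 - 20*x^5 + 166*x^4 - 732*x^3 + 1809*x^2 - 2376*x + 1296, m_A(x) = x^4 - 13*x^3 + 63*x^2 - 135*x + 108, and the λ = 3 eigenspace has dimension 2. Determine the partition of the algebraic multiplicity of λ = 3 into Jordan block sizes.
Block sizes for λ = 3: [3, 1]

Step 1 — from the characteristic polynomial, algebraic multiplicity of λ = 3 is 4. From dim ker(A − (3)·I) = 2, there are exactly 2 Jordan blocks for λ = 3.
Step 2 — from the minimal polynomial, the factor (x − 3)^3 tells us the largest block for λ = 3 has size 3.
Step 3 — with total size 4, 2 blocks, and largest block 3, the block sizes (in nonincreasing order) are [3, 1].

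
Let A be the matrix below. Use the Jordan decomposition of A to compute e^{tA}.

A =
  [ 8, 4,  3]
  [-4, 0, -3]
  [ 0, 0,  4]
e^{tA} =
  [4*t*exp(4*t) + exp(4*t), 4*t*exp(4*t), 3*t*exp(4*t)]
  [-4*t*exp(4*t), -4*t*exp(4*t) + exp(4*t), -3*t*exp(4*t)]
  [0, 0, exp(4*t)]

Strategy: write A = P · J · P⁻¹ where J is a Jordan canonical form, so e^{tA} = P · e^{tJ} · P⁻¹, and e^{tJ} can be computed block-by-block.

A has Jordan form
J =
  [4, 1, 0]
  [0, 4, 0]
  [0, 0, 4]
(up to reordering of blocks).

Per-block formulas:
  For a 2×2 Jordan block J_2(4): exp(t · J_2(4)) = e^(4t)·(I + t·N), where N is the 2×2 nilpotent shift.
  For a 1×1 block at λ = 4: exp(t · [4]) = [e^(4t)].

After assembling e^{tJ} and conjugating by P, we get:

e^{tA} =
  [4*t*exp(4*t) + exp(4*t), 4*t*exp(4*t), 3*t*exp(4*t)]
  [-4*t*exp(4*t), -4*t*exp(4*t) + exp(4*t), -3*t*exp(4*t)]
  [0, 0, exp(4*t)]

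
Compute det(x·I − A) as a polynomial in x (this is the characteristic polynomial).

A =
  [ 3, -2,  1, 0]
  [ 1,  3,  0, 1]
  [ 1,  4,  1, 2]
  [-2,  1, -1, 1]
x^4 - 8*x^3 + 24*x^2 - 32*x + 16

Expanding det(x·I − A) (e.g. by cofactor expansion or by noting that A is similar to its Jordan form J, which has the same characteristic polynomial as A) gives
  χ_A(x) = x^4 - 8*x^3 + 24*x^2 - 32*x + 16
which factors as (x - 2)^4. The eigenvalues (with algebraic multiplicities) are λ = 2 with multiplicity 4.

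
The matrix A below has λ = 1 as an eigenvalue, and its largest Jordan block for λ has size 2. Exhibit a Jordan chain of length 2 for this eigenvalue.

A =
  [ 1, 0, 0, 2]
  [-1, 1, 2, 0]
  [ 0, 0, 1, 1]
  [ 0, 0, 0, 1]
A Jordan chain for λ = 1 of length 2:
v_1 = (0, -1, 0, 0)ᵀ
v_2 = (1, 0, 0, 0)ᵀ

Let N = A − (1)·I. We want v_2 with N^2 v_2 = 0 but N^1 v_2 ≠ 0; then v_{j-1} := N · v_j for j = 2, …, 2.

Pick v_2 = (1, 0, 0, 0)ᵀ.
Then v_1 = N · v_2 = (0, -1, 0, 0)ᵀ.

Sanity check: (A − (1)·I) v_1 = (0, 0, 0, 0)ᵀ = 0. ✓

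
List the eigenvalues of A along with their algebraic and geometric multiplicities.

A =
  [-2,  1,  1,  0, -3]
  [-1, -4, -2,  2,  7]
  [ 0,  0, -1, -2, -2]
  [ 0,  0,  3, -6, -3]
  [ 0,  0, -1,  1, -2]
λ = -3: alg = 5, geom = 2

Step 1 — factor the characteristic polynomial to read off the algebraic multiplicities:
  χ_A(x) = (x + 3)^5

Step 2 — compute geometric multiplicities via the rank-nullity identity g(λ) = n − rank(A − λI):
  rank(A − (-3)·I) = 3, so dim ker(A − (-3)·I) = n − 3 = 2

Summary:
  λ = -3: algebraic multiplicity = 5, geometric multiplicity = 2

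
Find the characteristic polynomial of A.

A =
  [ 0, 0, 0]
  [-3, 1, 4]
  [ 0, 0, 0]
x^3 - x^2

Expanding det(x·I − A) (e.g. by cofactor expansion or by noting that A is similar to its Jordan form J, which has the same characteristic polynomial as A) gives
  χ_A(x) = x^3 - x^2
which factors as x^2*(x - 1). The eigenvalues (with algebraic multiplicities) are λ = 0 with multiplicity 2, λ = 1 with multiplicity 1.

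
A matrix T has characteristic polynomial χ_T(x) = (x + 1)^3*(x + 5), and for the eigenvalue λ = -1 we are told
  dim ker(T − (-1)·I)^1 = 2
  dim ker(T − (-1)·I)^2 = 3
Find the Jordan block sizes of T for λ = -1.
Block sizes for λ = -1: [2, 1]

From the dimensions of kernels of powers, the number of Jordan blocks of size at least j is d_j − d_{j−1} where d_j = dim ker(N^j) (with d_0 = 0). Computing the differences gives [2, 1].
The number of blocks of size exactly k is (#blocks of size ≥ k) − (#blocks of size ≥ k + 1), so the partition is: 1 block(s) of size 1, 1 block(s) of size 2.
In nonincreasing order the block sizes are [2, 1].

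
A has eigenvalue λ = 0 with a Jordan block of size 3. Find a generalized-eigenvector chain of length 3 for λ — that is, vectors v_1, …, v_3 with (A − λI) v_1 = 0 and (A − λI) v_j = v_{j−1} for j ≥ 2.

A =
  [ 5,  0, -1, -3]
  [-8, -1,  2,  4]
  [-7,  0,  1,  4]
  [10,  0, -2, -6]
A Jordan chain for λ = 0 of length 3:
v_1 = (2, -4, -2, 4)ᵀ
v_2 = (5, -10, -7, 10)ᵀ
v_3 = (1, 2, 0, 0)ᵀ

Let N = A − (0)·I. We want v_3 with N^3 v_3 = 0 but N^2 v_3 ≠ 0; then v_{j-1} := N · v_j for j = 3, …, 2.

Pick v_3 = (1, 2, 0, 0)ᵀ.
Then v_2 = N · v_3 = (5, -10, -7, 10)ᵀ.
Then v_1 = N · v_2 = (2, -4, -2, 4)ᵀ.

Sanity check: (A − (0)·I) v_1 = (0, 0, 0, 0)ᵀ = 0. ✓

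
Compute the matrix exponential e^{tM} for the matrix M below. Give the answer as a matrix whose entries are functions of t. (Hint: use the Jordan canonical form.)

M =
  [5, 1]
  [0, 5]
e^{tM} =
  [exp(5*t), t*exp(5*t)]
  [0, exp(5*t)]

Strategy: write M = P · J · P⁻¹ where J is a Jordan canonical form, so e^{tM} = P · e^{tJ} · P⁻¹, and e^{tJ} can be computed block-by-block.

M has Jordan form
J =
  [5, 1]
  [0, 5]
(up to reordering of blocks).

Per-block formulas:
  For a 2×2 Jordan block J_2(5): exp(t · J_2(5)) = e^(5t)·(I + t·N), where N is the 2×2 nilpotent shift.

After assembling e^{tJ} and conjugating by P, we get:

e^{tM} =
  [exp(5*t), t*exp(5*t)]
  [0, exp(5*t)]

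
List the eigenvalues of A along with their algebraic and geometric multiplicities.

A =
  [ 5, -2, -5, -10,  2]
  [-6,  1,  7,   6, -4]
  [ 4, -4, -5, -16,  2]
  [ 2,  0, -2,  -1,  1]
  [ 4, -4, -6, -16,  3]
λ = -1: alg = 1, geom = 1; λ = 1: alg = 4, geom = 2

Step 1 — factor the characteristic polynomial to read off the algebraic multiplicities:
  χ_A(x) = (x - 1)^4*(x + 1)

Step 2 — compute geometric multiplicities via the rank-nullity identity g(λ) = n − rank(A − λI):
  rank(A − (-1)·I) = 4, so dim ker(A − (-1)·I) = n − 4 = 1
  rank(A − (1)·I) = 3, so dim ker(A − (1)·I) = n − 3 = 2

Summary:
  λ = -1: algebraic multiplicity = 1, geometric multiplicity = 1
  λ = 1: algebraic multiplicity = 4, geometric multiplicity = 2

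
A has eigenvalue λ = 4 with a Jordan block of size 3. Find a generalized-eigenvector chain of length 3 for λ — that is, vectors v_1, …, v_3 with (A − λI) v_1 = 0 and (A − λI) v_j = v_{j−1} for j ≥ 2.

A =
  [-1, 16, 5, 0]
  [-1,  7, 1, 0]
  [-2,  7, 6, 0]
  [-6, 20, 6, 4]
A Jordan chain for λ = 4 of length 3:
v_1 = (-1, 0, -1, -2)ᵀ
v_2 = (-5, -1, -2, -6)ᵀ
v_3 = (1, 0, 0, 0)ᵀ

Let N = A − (4)·I. We want v_3 with N^3 v_3 = 0 but N^2 v_3 ≠ 0; then v_{j-1} := N · v_j for j = 3, …, 2.

Pick v_3 = (1, 0, 0, 0)ᵀ.
Then v_2 = N · v_3 = (-5, -1, -2, -6)ᵀ.
Then v_1 = N · v_2 = (-1, 0, -1, -2)ᵀ.

Sanity check: (A − (4)·I) v_1 = (0, 0, 0, 0)ᵀ = 0. ✓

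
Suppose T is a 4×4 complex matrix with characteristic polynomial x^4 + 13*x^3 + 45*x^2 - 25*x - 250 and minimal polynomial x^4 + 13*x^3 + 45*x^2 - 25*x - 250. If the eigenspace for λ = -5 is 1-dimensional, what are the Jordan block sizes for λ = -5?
Block sizes for λ = -5: [3]

Step 1 — from the characteristic polynomial, algebraic multiplicity of λ = -5 is 3. From dim ker(T − (-5)·I) = 1, there are exactly 1 Jordan blocks for λ = -5.
Step 2 — from the minimal polynomial, the factor (x + 5)^3 tells us the largest block for λ = -5 has size 3.
Step 3 — with total size 3, 1 blocks, and largest block 3, the block sizes (in nonincreasing order) are [3].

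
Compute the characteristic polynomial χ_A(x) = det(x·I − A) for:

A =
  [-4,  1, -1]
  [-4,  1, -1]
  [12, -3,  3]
x^3

Expanding det(x·I − A) (e.g. by cofactor expansion or by noting that A is similar to its Jordan form J, which has the same characteristic polynomial as A) gives
  χ_A(x) = x^3
which factors as x^3. The eigenvalues (with algebraic multiplicities) are λ = 0 with multiplicity 3.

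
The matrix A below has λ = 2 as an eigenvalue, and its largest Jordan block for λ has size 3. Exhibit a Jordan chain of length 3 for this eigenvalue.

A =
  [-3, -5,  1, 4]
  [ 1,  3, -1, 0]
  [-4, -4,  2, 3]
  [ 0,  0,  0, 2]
A Jordan chain for λ = 2 of length 3:
v_1 = (-1, 1, 0, 0)ᵀ
v_2 = (-1, 1, -1, 0)ᵀ
v_3 = (1, 0, 0, 1)ᵀ

Let N = A − (2)·I. We want v_3 with N^3 v_3 = 0 but N^2 v_3 ≠ 0; then v_{j-1} := N · v_j for j = 3, …, 2.

Pick v_3 = (1, 0, 0, 1)ᵀ.
Then v_2 = N · v_3 = (-1, 1, -1, 0)ᵀ.
Then v_1 = N · v_2 = (-1, 1, 0, 0)ᵀ.

Sanity check: (A − (2)·I) v_1 = (0, 0, 0, 0)ᵀ = 0. ✓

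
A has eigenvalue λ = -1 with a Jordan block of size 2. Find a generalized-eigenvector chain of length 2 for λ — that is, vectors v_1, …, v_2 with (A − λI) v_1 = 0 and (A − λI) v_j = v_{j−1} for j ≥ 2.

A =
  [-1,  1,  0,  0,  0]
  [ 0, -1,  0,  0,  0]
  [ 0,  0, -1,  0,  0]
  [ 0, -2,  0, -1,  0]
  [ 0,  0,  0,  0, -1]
A Jordan chain for λ = -1 of length 2:
v_1 = (1, 0, 0, -2, 0)ᵀ
v_2 = (0, 1, 0, 0, 0)ᵀ

Let N = A − (-1)·I. We want v_2 with N^2 v_2 = 0 but N^1 v_2 ≠ 0; then v_{j-1} := N · v_j for j = 2, …, 2.

Pick v_2 = (0, 1, 0, 0, 0)ᵀ.
Then v_1 = N · v_2 = (1, 0, 0, -2, 0)ᵀ.

Sanity check: (A − (-1)·I) v_1 = (0, 0, 0, 0, 0)ᵀ = 0. ✓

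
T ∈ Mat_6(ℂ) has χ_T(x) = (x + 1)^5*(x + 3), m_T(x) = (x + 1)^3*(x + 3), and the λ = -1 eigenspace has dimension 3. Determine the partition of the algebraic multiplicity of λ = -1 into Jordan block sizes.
Block sizes for λ = -1: [3, 1, 1]

Step 1 — from the characteristic polynomial, algebraic multiplicity of λ = -1 is 5. From dim ker(T − (-1)·I) = 3, there are exactly 3 Jordan blocks for λ = -1.
Step 2 — from the minimal polynomial, the factor (x + 1)^3 tells us the largest block for λ = -1 has size 3.
Step 3 — with total size 5, 3 blocks, and largest block 3, the block sizes (in nonincreasing order) are [3, 1, 1].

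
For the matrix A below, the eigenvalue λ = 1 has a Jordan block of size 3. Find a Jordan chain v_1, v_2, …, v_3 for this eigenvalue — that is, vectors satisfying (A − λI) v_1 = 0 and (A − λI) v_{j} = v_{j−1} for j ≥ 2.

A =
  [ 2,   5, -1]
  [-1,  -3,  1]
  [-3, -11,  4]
A Jordan chain for λ = 1 of length 3:
v_1 = (-1, 0, -1)ᵀ
v_2 = (1, -1, -3)ᵀ
v_3 = (1, 0, 0)ᵀ

Let N = A − (1)·I. We want v_3 with N^3 v_3 = 0 but N^2 v_3 ≠ 0; then v_{j-1} := N · v_j for j = 3, …, 2.

Pick v_3 = (1, 0, 0)ᵀ.
Then v_2 = N · v_3 = (1, -1, -3)ᵀ.
Then v_1 = N · v_2 = (-1, 0, -1)ᵀ.

Sanity check: (A − (1)·I) v_1 = (0, 0, 0)ᵀ = 0. ✓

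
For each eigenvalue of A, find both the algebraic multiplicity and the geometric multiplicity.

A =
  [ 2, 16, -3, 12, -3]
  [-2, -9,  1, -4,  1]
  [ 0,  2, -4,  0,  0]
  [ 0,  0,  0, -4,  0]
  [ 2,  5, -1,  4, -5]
λ = -4: alg = 5, geom = 3

Step 1 — factor the characteristic polynomial to read off the algebraic multiplicities:
  χ_A(x) = (x + 4)^5

Step 2 — compute geometric multiplicities via the rank-nullity identity g(λ) = n − rank(A − λI):
  rank(A − (-4)·I) = 2, so dim ker(A − (-4)·I) = n − 2 = 3

Summary:
  λ = -4: algebraic multiplicity = 5, geometric multiplicity = 3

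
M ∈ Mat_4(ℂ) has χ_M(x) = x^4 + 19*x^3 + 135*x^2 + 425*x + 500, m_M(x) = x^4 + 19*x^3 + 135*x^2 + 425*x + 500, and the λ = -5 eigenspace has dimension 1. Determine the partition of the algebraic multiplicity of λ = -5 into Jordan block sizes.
Block sizes for λ = -5: [3]

Step 1 — from the characteristic polynomial, algebraic multiplicity of λ = -5 is 3. From dim ker(M − (-5)·I) = 1, there are exactly 1 Jordan blocks for λ = -5.
Step 2 — from the minimal polynomial, the factor (x + 5)^3 tells us the largest block for λ = -5 has size 3.
Step 3 — with total size 3, 1 blocks, and largest block 3, the block sizes (in nonincreasing order) are [3].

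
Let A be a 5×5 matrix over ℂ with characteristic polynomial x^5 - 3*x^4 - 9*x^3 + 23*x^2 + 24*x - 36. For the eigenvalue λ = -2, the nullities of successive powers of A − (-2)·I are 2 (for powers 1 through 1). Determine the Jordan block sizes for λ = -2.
Block sizes for λ = -2: [1, 1]

From the dimensions of kernels of powers, the number of Jordan blocks of size at least j is d_j − d_{j−1} where d_j = dim ker(N^j) (with d_0 = 0). Computing the differences gives [2].
The number of blocks of size exactly k is (#blocks of size ≥ k) − (#blocks of size ≥ k + 1), so the partition is: 2 block(s) of size 1.
In nonincreasing order the block sizes are [1, 1].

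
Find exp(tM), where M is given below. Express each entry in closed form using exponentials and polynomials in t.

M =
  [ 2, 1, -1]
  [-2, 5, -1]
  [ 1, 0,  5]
e^{tM} =
  [t^2*exp(4*t)/2 - 2*t*exp(4*t) + exp(4*t), -t^2*exp(4*t)/2 + t*exp(4*t), -t*exp(4*t)]
  [t^2*exp(4*t)/2 - 2*t*exp(4*t), -t^2*exp(4*t)/2 + t*exp(4*t) + exp(4*t), -t*exp(4*t)]
  [-t^2*exp(4*t)/2 + t*exp(4*t), t^2*exp(4*t)/2, t*exp(4*t) + exp(4*t)]

Strategy: write M = P · J · P⁻¹ where J is a Jordan canonical form, so e^{tM} = P · e^{tJ} · P⁻¹, and e^{tJ} can be computed block-by-block.

M has Jordan form
J =
  [4, 1, 0]
  [0, 4, 1]
  [0, 0, 4]
(up to reordering of blocks).

Per-block formulas:
  For a 3×3 Jordan block J_3(4): exp(t · J_3(4)) = e^(4t)·(I + t·N + (t^2/2)·N^2), where N is the 3×3 nilpotent shift.

After assembling e^{tJ} and conjugating by P, we get:

e^{tM} =
  [t^2*exp(4*t)/2 - 2*t*exp(4*t) + exp(4*t), -t^2*exp(4*t)/2 + t*exp(4*t), -t*exp(4*t)]
  [t^2*exp(4*t)/2 - 2*t*exp(4*t), -t^2*exp(4*t)/2 + t*exp(4*t) + exp(4*t), -t*exp(4*t)]
  [-t^2*exp(4*t)/2 + t*exp(4*t), t^2*exp(4*t)/2, t*exp(4*t) + exp(4*t)]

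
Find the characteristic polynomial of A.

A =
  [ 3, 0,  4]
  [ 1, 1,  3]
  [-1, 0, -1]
x^3 - 3*x^2 + 3*x - 1

Expanding det(x·I − A) (e.g. by cofactor expansion or by noting that A is similar to its Jordan form J, which has the same characteristic polynomial as A) gives
  χ_A(x) = x^3 - 3*x^2 + 3*x - 1
which factors as (x - 1)^3. The eigenvalues (with algebraic multiplicities) are λ = 1 with multiplicity 3.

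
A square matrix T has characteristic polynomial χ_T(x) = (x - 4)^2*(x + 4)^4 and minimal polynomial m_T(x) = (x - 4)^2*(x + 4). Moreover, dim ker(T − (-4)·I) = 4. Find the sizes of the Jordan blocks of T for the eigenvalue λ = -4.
Block sizes for λ = -4: [1, 1, 1, 1]

Step 1 — from the characteristic polynomial, algebraic multiplicity of λ = -4 is 4. From dim ker(T − (-4)·I) = 4, there are exactly 4 Jordan blocks for λ = -4.
Step 2 — from the minimal polynomial, the factor (x + 4) tells us the largest block for λ = -4 has size 1.
Step 3 — with total size 4, 4 blocks, and largest block 1, the block sizes (in nonincreasing order) are [1, 1, 1, 1].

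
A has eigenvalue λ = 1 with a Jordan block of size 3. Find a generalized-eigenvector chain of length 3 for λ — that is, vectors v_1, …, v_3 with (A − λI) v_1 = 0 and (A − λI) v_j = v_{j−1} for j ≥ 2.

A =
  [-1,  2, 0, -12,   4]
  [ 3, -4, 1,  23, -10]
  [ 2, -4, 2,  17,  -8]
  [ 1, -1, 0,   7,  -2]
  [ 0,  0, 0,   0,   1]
A Jordan chain for λ = 1 of length 3:
v_1 = (-2, 4, 3, 1, 0)ᵀ
v_2 = (-2, 3, 2, 1, 0)ᵀ
v_3 = (1, 0, 0, 0, 0)ᵀ

Let N = A − (1)·I. We want v_3 with N^3 v_3 = 0 but N^2 v_3 ≠ 0; then v_{j-1} := N · v_j for j = 3, …, 2.

Pick v_3 = (1, 0, 0, 0, 0)ᵀ.
Then v_2 = N · v_3 = (-2, 3, 2, 1, 0)ᵀ.
Then v_1 = N · v_2 = (-2, 4, 3, 1, 0)ᵀ.

Sanity check: (A − (1)·I) v_1 = (0, 0, 0, 0, 0)ᵀ = 0. ✓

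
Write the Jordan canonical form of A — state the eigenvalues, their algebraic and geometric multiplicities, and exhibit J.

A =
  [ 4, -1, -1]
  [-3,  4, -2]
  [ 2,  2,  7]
J_3(5)

The characteristic polynomial is
  det(x·I − A) = x^3 - 15*x^2 + 75*x - 125 = (x - 5)^3

Eigenvalues and multiplicities (the geometric multiplicity of λ is n − rank(A − λI), which equals the number of Jordan blocks for λ):
  λ = 5: algebraic multiplicity = 3, geometric multiplicity = 1

Determining the block sizes for each eigenvalue:
  λ = 5: one block (gm = 1), so the single block has size am = 3 → block sizes [3]

Assembling the blocks gives a Jordan form
J =
  [5, 1, 0]
  [0, 5, 1]
  [0, 0, 5]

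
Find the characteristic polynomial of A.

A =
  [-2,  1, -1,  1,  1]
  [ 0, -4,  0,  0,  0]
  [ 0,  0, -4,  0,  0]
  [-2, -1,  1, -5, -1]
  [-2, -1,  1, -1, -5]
x^5 + 20*x^4 + 160*x^3 + 640*x^2 + 1280*x + 1024

Expanding det(x·I − A) (e.g. by cofactor expansion or by noting that A is similar to its Jordan form J, which has the same characteristic polynomial as A) gives
  χ_A(x) = x^5 + 20*x^4 + 160*x^3 + 640*x^2 + 1280*x + 1024
which factors as (x + 4)^5. The eigenvalues (with algebraic multiplicities) are λ = -4 with multiplicity 5.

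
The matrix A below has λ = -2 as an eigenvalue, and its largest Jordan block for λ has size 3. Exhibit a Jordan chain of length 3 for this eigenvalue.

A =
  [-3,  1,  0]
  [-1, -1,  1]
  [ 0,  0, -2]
A Jordan chain for λ = -2 of length 3:
v_1 = (1, 1, 0)ᵀ
v_2 = (0, 1, 0)ᵀ
v_3 = (0, 0, 1)ᵀ

Let N = A − (-2)·I. We want v_3 with N^3 v_3 = 0 but N^2 v_3 ≠ 0; then v_{j-1} := N · v_j for j = 3, …, 2.

Pick v_3 = (0, 0, 1)ᵀ.
Then v_2 = N · v_3 = (0, 1, 0)ᵀ.
Then v_1 = N · v_2 = (1, 1, 0)ᵀ.

Sanity check: (A − (-2)·I) v_1 = (0, 0, 0)ᵀ = 0. ✓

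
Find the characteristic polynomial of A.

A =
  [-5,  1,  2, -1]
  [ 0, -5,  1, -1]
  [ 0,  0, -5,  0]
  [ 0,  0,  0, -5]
x^4 + 20*x^3 + 150*x^2 + 500*x + 625

Expanding det(x·I − A) (e.g. by cofactor expansion or by noting that A is similar to its Jordan form J, which has the same characteristic polynomial as A) gives
  χ_A(x) = x^4 + 20*x^3 + 150*x^2 + 500*x + 625
which factors as (x + 5)^4. The eigenvalues (with algebraic multiplicities) are λ = -5 with multiplicity 4.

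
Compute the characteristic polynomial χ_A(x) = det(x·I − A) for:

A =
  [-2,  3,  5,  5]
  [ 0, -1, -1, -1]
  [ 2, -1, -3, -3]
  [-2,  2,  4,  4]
x^4 + 2*x^3

Expanding det(x·I − A) (e.g. by cofactor expansion or by noting that A is similar to its Jordan form J, which has the same characteristic polynomial as A) gives
  χ_A(x) = x^4 + 2*x^3
which factors as x^3*(x + 2). The eigenvalues (with algebraic multiplicities) are λ = -2 with multiplicity 1, λ = 0 with multiplicity 3.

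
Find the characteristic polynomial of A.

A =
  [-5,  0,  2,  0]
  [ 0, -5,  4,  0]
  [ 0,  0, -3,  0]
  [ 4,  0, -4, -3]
x^4 + 16*x^3 + 94*x^2 + 240*x + 225

Expanding det(x·I − A) (e.g. by cofactor expansion or by noting that A is similar to its Jordan form J, which has the same characteristic polynomial as A) gives
  χ_A(x) = x^4 + 16*x^3 + 94*x^2 + 240*x + 225
which factors as (x + 3)^2*(x + 5)^2. The eigenvalues (with algebraic multiplicities) are λ = -5 with multiplicity 2, λ = -3 with multiplicity 2.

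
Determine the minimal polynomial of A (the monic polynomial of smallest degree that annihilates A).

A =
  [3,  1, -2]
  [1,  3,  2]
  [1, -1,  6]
x^2 - 8*x + 16

The characteristic polynomial is χ_A(x) = (x - 4)^3, so the eigenvalues are known. The minimal polynomial is
  m_A(x) = Π_λ (x − λ)^{k_λ}
where k_λ is the size of the *largest* Jordan block for λ (equivalently, the smallest k with (A − λI)^k v = 0 for every generalised eigenvector v of λ).

  λ = 4: largest Jordan block has size 2, contributing (x − 4)^2

So m_A(x) = (x - 4)^2 = x^2 - 8*x + 16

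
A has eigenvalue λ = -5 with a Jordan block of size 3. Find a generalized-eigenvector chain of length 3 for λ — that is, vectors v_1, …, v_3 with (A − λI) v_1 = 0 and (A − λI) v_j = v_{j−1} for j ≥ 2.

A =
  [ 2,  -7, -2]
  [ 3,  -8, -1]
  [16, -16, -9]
A Jordan chain for λ = -5 of length 3:
v_1 = (-4, -4, 0)ᵀ
v_2 = (7, 3, 16)ᵀ
v_3 = (1, 0, 0)ᵀ

Let N = A − (-5)·I. We want v_3 with N^3 v_3 = 0 but N^2 v_3 ≠ 0; then v_{j-1} := N · v_j for j = 3, …, 2.

Pick v_3 = (1, 0, 0)ᵀ.
Then v_2 = N · v_3 = (7, 3, 16)ᵀ.
Then v_1 = N · v_2 = (-4, -4, 0)ᵀ.

Sanity check: (A − (-5)·I) v_1 = (0, 0, 0)ᵀ = 0. ✓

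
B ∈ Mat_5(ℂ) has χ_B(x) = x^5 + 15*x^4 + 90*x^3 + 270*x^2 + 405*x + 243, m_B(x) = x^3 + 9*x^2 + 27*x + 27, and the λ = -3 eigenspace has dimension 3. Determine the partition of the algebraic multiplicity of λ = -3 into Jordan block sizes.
Block sizes for λ = -3: [3, 1, 1]

Step 1 — from the characteristic polynomial, algebraic multiplicity of λ = -3 is 5. From dim ker(B − (-3)·I) = 3, there are exactly 3 Jordan blocks for λ = -3.
Step 2 — from the minimal polynomial, the factor (x + 3)^3 tells us the largest block for λ = -3 has size 3.
Step 3 — with total size 5, 3 blocks, and largest block 3, the block sizes (in nonincreasing order) are [3, 1, 1].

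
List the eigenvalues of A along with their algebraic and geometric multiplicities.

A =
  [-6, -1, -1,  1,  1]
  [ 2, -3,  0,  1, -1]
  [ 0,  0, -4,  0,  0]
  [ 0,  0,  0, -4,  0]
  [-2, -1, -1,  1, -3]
λ = -4: alg = 5, geom = 3

Step 1 — factor the characteristic polynomial to read off the algebraic multiplicities:
  χ_A(x) = (x + 4)^5

Step 2 — compute geometric multiplicities via the rank-nullity identity g(λ) = n − rank(A − λI):
  rank(A − (-4)·I) = 2, so dim ker(A − (-4)·I) = n − 2 = 3

Summary:
  λ = -4: algebraic multiplicity = 5, geometric multiplicity = 3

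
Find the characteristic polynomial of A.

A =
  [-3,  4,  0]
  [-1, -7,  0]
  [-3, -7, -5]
x^3 + 15*x^2 + 75*x + 125

Expanding det(x·I − A) (e.g. by cofactor expansion or by noting that A is similar to its Jordan form J, which has the same characteristic polynomial as A) gives
  χ_A(x) = x^3 + 15*x^2 + 75*x + 125
which factors as (x + 5)^3. The eigenvalues (with algebraic multiplicities) are λ = -5 with multiplicity 3.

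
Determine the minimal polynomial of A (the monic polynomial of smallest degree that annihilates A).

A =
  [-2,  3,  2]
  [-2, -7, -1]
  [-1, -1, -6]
x^3 + 15*x^2 + 75*x + 125

The characteristic polynomial is χ_A(x) = (x + 5)^3, so the eigenvalues are known. The minimal polynomial is
  m_A(x) = Π_λ (x − λ)^{k_λ}
where k_λ is the size of the *largest* Jordan block for λ (equivalently, the smallest k with (A − λI)^k v = 0 for every generalised eigenvector v of λ).

  λ = -5: largest Jordan block has size 3, contributing (x + 5)^3

So m_A(x) = (x + 5)^3 = x^3 + 15*x^2 + 75*x + 125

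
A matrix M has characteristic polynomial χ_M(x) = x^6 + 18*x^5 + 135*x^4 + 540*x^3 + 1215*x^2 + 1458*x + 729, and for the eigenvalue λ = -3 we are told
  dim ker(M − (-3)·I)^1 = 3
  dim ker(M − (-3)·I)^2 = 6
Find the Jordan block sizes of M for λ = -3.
Block sizes for λ = -3: [2, 2, 2]

From the dimensions of kernels of powers, the number of Jordan blocks of size at least j is d_j − d_{j−1} where d_j = dim ker(N^j) (with d_0 = 0). Computing the differences gives [3, 3].
The number of blocks of size exactly k is (#blocks of size ≥ k) − (#blocks of size ≥ k + 1), so the partition is: 3 block(s) of size 2.
In nonincreasing order the block sizes are [2, 2, 2].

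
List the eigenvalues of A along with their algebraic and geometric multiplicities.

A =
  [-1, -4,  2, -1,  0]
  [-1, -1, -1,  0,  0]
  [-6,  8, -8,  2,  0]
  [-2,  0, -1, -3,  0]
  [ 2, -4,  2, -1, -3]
λ = -4: alg = 1, geom = 1; λ = -3: alg = 4, geom = 2

Step 1 — factor the characteristic polynomial to read off the algebraic multiplicities:
  χ_A(x) = (x + 3)^4*(x + 4)

Step 2 — compute geometric multiplicities via the rank-nullity identity g(λ) = n − rank(A − λI):
  rank(A − (-4)·I) = 4, so dim ker(A − (-4)·I) = n − 4 = 1
  rank(A − (-3)·I) = 3, so dim ker(A − (-3)·I) = n − 3 = 2

Summary:
  λ = -4: algebraic multiplicity = 1, geometric multiplicity = 1
  λ = -3: algebraic multiplicity = 4, geometric multiplicity = 2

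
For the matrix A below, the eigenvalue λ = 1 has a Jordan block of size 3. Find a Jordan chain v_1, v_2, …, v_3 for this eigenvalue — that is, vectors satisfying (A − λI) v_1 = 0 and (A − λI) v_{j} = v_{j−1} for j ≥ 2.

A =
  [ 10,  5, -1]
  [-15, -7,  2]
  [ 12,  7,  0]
A Jordan chain for λ = 1 of length 3:
v_1 = (-6, 9, -9)ᵀ
v_2 = (9, -15, 12)ᵀ
v_3 = (1, 0, 0)ᵀ

Let N = A − (1)·I. We want v_3 with N^3 v_3 = 0 but N^2 v_3 ≠ 0; then v_{j-1} := N · v_j for j = 3, …, 2.

Pick v_3 = (1, 0, 0)ᵀ.
Then v_2 = N · v_3 = (9, -15, 12)ᵀ.
Then v_1 = N · v_2 = (-6, 9, -9)ᵀ.

Sanity check: (A − (1)·I) v_1 = (0, 0, 0)ᵀ = 0. ✓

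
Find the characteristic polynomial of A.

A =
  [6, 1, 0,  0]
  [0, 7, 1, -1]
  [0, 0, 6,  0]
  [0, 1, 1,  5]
x^4 - 24*x^3 + 216*x^2 - 864*x + 1296

Expanding det(x·I − A) (e.g. by cofactor expansion or by noting that A is similar to its Jordan form J, which has the same characteristic polynomial as A) gives
  χ_A(x) = x^4 - 24*x^3 + 216*x^2 - 864*x + 1296
which factors as (x - 6)^4. The eigenvalues (with algebraic multiplicities) are λ = 6 with multiplicity 4.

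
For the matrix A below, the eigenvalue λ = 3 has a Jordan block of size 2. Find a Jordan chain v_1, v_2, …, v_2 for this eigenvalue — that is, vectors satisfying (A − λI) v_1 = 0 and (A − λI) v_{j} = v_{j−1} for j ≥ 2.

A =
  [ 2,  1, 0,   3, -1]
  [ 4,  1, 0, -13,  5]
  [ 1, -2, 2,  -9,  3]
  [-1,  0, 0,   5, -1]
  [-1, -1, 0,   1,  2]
A Jordan chain for λ = 3 of length 2:
v_1 = (3, 3, -3, -3, -9)ᵀ
v_2 = (1, 7, -1, -1, 0)ᵀ

Let N = A − (3)·I. We want v_2 with N^2 v_2 = 0 but N^1 v_2 ≠ 0; then v_{j-1} := N · v_j for j = 2, …, 2.

Pick v_2 = (1, 7, -1, -1, 0)ᵀ.
Then v_1 = N · v_2 = (3, 3, -3, -3, -9)ᵀ.

Sanity check: (A − (3)·I) v_1 = (0, 0, 0, 0, 0)ᵀ = 0. ✓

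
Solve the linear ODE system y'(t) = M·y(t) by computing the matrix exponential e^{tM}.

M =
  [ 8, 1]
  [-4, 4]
e^{tM} =
  [2*t*exp(6*t) + exp(6*t), t*exp(6*t)]
  [-4*t*exp(6*t), -2*t*exp(6*t) + exp(6*t)]

Strategy: write M = P · J · P⁻¹ where J is a Jordan canonical form, so e^{tM} = P · e^{tJ} · P⁻¹, and e^{tJ} can be computed block-by-block.

M has Jordan form
J =
  [6, 1]
  [0, 6]
(up to reordering of blocks).

Per-block formulas:
  For a 2×2 Jordan block J_2(6): exp(t · J_2(6)) = e^(6t)·(I + t·N), where N is the 2×2 nilpotent shift.

After assembling e^{tJ} and conjugating by P, we get:

e^{tM} =
  [2*t*exp(6*t) + exp(6*t), t*exp(6*t)]
  [-4*t*exp(6*t), -2*t*exp(6*t) + exp(6*t)]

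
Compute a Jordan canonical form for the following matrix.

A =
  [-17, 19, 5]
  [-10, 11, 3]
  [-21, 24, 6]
J_3(0)

The characteristic polynomial is
  det(x·I − A) = x^3

Eigenvalues and multiplicities (the geometric multiplicity of λ is n − rank(A − λI), which equals the number of Jordan blocks for λ):
  λ = 0: algebraic multiplicity = 3, geometric multiplicity = 1

Determining the block sizes for each eigenvalue:
  λ = 0: one block (gm = 1), so the single block has size am = 3 → block sizes [3]

Assembling the blocks gives a Jordan form
J =
  [0, 1, 0]
  [0, 0, 1]
  [0, 0, 0]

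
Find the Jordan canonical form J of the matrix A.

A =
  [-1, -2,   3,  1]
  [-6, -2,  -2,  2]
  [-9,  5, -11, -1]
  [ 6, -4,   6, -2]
J_3(-4) ⊕ J_1(-4)

The characteristic polynomial is
  det(x·I − A) = x^4 + 16*x^3 + 96*x^2 + 256*x + 256 = (x + 4)^4

Eigenvalues and multiplicities (the geometric multiplicity of λ is n − rank(A − λI), which equals the number of Jordan blocks for λ):
  λ = -4: algebraic multiplicity = 4, geometric multiplicity = 2

Determining the block sizes for each eigenvalue:
  λ = -4: with am = 4 and gm = 2, the partition is not yet determined (e.g. several partitions of 4 into 2 parts exist). Let N = A − (-4)·I. Computing rank(N^1) = 2, rank(N^2) = 1, rank(N^3) = 0; the number of blocks of size ≥ j is rank(N^{j−1}) − rank(N^j), giving [2, 1, 1]. So we have 1 block(s) of size 3, 1 block(s) of size 1 → block sizes [3, 1]

Assembling the blocks gives a Jordan form
J =
  [-4,  1,  0,  0]
  [ 0, -4,  1,  0]
  [ 0,  0, -4,  0]
  [ 0,  0,  0, -4]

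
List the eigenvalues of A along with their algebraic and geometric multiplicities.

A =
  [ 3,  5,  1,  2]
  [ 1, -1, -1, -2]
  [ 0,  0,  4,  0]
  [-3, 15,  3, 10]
λ = 4: alg = 4, geom = 3

Step 1 — factor the characteristic polynomial to read off the algebraic multiplicities:
  χ_A(x) = (x - 4)^4

Step 2 — compute geometric multiplicities via the rank-nullity identity g(λ) = n − rank(A − λI):
  rank(A − (4)·I) = 1, so dim ker(A − (4)·I) = n − 1 = 3

Summary:
  λ = 4: algebraic multiplicity = 4, geometric multiplicity = 3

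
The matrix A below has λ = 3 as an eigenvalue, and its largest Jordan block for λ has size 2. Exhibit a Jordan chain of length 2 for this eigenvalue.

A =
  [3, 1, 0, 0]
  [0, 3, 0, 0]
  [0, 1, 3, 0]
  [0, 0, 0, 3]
A Jordan chain for λ = 3 of length 2:
v_1 = (1, 0, 1, 0)ᵀ
v_2 = (0, 1, 0, 0)ᵀ

Let N = A − (3)·I. We want v_2 with N^2 v_2 = 0 but N^1 v_2 ≠ 0; then v_{j-1} := N · v_j for j = 2, …, 2.

Pick v_2 = (0, 1, 0, 0)ᵀ.
Then v_1 = N · v_2 = (1, 0, 1, 0)ᵀ.

Sanity check: (A − (3)·I) v_1 = (0, 0, 0, 0)ᵀ = 0. ✓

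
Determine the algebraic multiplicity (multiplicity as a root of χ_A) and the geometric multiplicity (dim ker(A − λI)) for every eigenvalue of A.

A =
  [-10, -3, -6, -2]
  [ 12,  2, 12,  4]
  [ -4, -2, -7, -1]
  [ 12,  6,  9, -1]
λ = -4: alg = 4, geom = 2

Step 1 — factor the characteristic polynomial to read off the algebraic multiplicities:
  χ_A(x) = (x + 4)^4

Step 2 — compute geometric multiplicities via the rank-nullity identity g(λ) = n − rank(A − λI):
  rank(A − (-4)·I) = 2, so dim ker(A − (-4)·I) = n − 2 = 2

Summary:
  λ = -4: algebraic multiplicity = 4, geometric multiplicity = 2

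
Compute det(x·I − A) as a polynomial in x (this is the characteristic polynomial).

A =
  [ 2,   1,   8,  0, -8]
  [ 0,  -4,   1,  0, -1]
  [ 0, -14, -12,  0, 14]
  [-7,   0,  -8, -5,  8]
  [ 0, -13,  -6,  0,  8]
x^5 + 11*x^4 + 19*x^3 - 115*x^2 - 200*x + 500

Expanding det(x·I − A) (e.g. by cofactor expansion or by noting that A is similar to its Jordan form J, which has the same characteristic polynomial as A) gives
  χ_A(x) = x^5 + 11*x^4 + 19*x^3 - 115*x^2 - 200*x + 500
which factors as (x - 2)^2*(x + 5)^3. The eigenvalues (with algebraic multiplicities) are λ = -5 with multiplicity 3, λ = 2 with multiplicity 2.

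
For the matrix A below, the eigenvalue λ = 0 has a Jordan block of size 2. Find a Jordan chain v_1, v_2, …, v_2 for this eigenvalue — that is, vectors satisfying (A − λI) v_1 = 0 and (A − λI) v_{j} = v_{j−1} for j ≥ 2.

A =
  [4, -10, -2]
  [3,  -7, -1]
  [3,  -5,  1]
A Jordan chain for λ = 0 of length 2:
v_1 = (-2, -1, 1)ᵀ
v_2 = (2, 1, 0)ᵀ

Let N = A − (0)·I. We want v_2 with N^2 v_2 = 0 but N^1 v_2 ≠ 0; then v_{j-1} := N · v_j for j = 2, …, 2.

Pick v_2 = (2, 1, 0)ᵀ.
Then v_1 = N · v_2 = (-2, -1, 1)ᵀ.

Sanity check: (A − (0)·I) v_1 = (0, 0, 0)ᵀ = 0. ✓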